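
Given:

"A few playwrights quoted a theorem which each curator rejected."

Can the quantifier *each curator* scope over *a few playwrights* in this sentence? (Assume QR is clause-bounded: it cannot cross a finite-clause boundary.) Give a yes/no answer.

No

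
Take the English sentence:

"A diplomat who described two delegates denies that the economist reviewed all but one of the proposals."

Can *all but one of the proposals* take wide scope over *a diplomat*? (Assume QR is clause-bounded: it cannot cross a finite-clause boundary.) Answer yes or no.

No

The DP *all but one of the proposals* is contained in the finite complement clause *that the economist reviewed all but one of the proposals*.
Under clause-bounded QR, a quantifier in an embedded finite clause cannot raise into the matrix clause.
So *all but one of the proposals* cannot raise high enough to outscope *a diplomat*; only the surface ordering *a diplomat* > *all but one of the proposals* is available.
(Only the surface reading survives: one fixed diplomat with respect to all the relevant proposals.)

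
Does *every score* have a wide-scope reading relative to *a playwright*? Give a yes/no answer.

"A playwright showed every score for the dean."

Yes

*every score* and *a playwright* are in the same minimal clause.
Ordinary QR to a clause-peripheral position gives the wide-scope LF for the lower DP.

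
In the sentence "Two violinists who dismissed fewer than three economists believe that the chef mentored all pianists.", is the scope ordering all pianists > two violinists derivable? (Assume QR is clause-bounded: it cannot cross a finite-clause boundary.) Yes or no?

*all pianists* occurs within the finite complement clause *that the chef mentored all pianists*.
With QR restricted to its own tensed clause, the embedded quantifier cannot reach a matrix scope position.
Hence only narrow scope for *all pianists* (under *two violinists*) survives.

No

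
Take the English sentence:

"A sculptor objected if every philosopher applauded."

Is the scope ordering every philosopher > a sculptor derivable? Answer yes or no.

No

*every philosopher* sits inside the adjunct clause *if every philosopher applauded*.
Scope out of an adjunct clause is unavailable: QR respects the adjunct-island constraint.
*every philosopher* > *a sculptor* would require crossing that boundary, which is illicit.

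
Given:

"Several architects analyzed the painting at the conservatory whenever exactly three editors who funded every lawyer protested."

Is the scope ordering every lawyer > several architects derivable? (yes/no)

No

*every lawyer* is embedded in the relative clause *who funded every lawyer*, which is itself inside the adjunct *whenever exactly three editors who funded every lawyer protested*.
Even if one barrier were somehow void, the other would still block QR.
The inverse ordering *every lawyer* > *several architects* is therefore underivable.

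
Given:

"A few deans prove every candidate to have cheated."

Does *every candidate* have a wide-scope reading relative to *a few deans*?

ECM infinitives lack a CP barrier, so *every candidate* can QR over the matrix subject *a few deans*.
Ordinary QR to a clause-peripheral position gives the wide-scope LF for the lower DP.

Yes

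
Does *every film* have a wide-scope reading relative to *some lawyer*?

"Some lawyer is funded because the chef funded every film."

No

The target quantifier *every film* is part of the adjunct clause *because the chef funded every film*.
Adverbial clauses are not L-marked, so they are barriers for QR — the quantifier cannot escape the adjunct.
Hence only narrow scope for *every film* (under *some lawyer*) survives.
(Only the surface reading survives: one fixed lawyer with respect to all the relevant films.)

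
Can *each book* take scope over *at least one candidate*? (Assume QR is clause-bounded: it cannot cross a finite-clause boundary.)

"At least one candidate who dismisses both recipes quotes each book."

Yes

*each book* sits in the matrix clause, not in the relative clause on *at least one candidate*.
Since no island is crossed, the inverse ordering is licensed alongside surface scope.
The sentence is scopally ambiguous between *at least one candidate* > *each book* and *each book* > *at least one candidate*.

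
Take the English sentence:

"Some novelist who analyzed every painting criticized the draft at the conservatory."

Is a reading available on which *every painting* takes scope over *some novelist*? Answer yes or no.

Structurally, *every painting* is inside the relative clause *who analyzed every painting*.
A relative clause is a scope island — quantifier raising cannot cross its boundary.
The inverse ordering *every painting* > *some novelist* is therefore underivable.
(Only the surface reading survives: one fixed novelist with respect to all the relevant paintings.)

No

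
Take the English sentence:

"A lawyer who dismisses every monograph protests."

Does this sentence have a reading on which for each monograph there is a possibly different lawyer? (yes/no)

The described interpretation is the *every monograph* > *a lawyer* scoping.
*every monograph* sits inside the relative clause *who dismisses every monograph*.
QR out of a relative clause is ruled out by the relative-clause island constraint.
So *every monograph* cannot raise to a position above *a lawyer*.

No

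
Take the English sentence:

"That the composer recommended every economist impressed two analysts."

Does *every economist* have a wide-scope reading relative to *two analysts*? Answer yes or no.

Structurally, *every economist* is inside the sentential subject *that the composer recommended every economist*.
Sentential subjects are islands: a quantifier inside the subject clause cannot raise over the matrix predicate.
*every economist* > *two analysts* would require crossing that boundary, which is illicit.

No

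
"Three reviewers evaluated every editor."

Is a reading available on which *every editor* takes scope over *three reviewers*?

Yes

*three reviewers* and *every editor* are co-arguments of the matrix verb, with nothing but a clause-internal boundary between them.
Since no island is crossed, the inverse ordering is licensed alongside surface scope.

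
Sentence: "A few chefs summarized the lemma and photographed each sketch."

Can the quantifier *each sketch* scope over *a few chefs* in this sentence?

No

*each sketch* sits inside one conjunct of the coordinate structure (*photographed each sketch*).
Coordinate structures are islands for non-across-the-board movement, QR included.
The inverse ordering *each sketch* > *a few chefs* is therefore underivable.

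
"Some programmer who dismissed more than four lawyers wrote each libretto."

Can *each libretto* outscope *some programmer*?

The RC *who dismissed more than four lawyers* is an island, but *each libretto* is not inside it — it is the matrix object, a clausemate of *some programmer*.
QR within a single clause is free, so the lower quantifier may take scope over the higher one.

Yes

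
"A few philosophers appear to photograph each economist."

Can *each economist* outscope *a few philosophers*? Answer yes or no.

Yes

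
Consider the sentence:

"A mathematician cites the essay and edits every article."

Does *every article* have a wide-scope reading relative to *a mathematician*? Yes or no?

No

*every article* sits inside one conjunct of the coordinate structure (*edits every article*).
A quantifier cannot raise out of one conjunct of a coordination across the whole coordinate structure — the CSC applies to QR.
There is no licit LF on which *every article* c-commands *a mathematician*.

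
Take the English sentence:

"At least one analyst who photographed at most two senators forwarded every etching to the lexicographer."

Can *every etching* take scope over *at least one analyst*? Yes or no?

Yes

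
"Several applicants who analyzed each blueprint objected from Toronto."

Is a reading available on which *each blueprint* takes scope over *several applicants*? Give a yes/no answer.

No

*each blueprint* sits inside the relative clause *who analyzed each blueprint*.
A relative clause is a scope island — quantifier raising cannot cross its boundary.
Hence only narrow scope for *each blueprint* (under *several applicants*) survives.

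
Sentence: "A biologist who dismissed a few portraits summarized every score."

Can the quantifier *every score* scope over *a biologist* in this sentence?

Yes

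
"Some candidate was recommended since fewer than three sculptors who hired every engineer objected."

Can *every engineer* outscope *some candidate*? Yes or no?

The target quantifier *every engineer* is part of the relative clause *who hired every engineer*, which is itself inside the adjunct *since fewer than three sculptors who hired every engineer objected*.
The quantifier would have to escape first the RC and then the adjunct — two independent island violations.
*every engineer* > *some candidate* would require crossing that boundary, which is illicit.

No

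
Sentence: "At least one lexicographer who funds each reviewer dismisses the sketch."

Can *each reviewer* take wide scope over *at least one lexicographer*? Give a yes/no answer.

Structurally, *each reviewer* is inside the relative clause *who funds each reviewer*.
A relative clause is a scope island — quantifier raising cannot cross its boundary.
*each reviewer* > *at least one lexicographer* would require crossing that boundary, which is illicit.
(Only the surface reading survives: one fixed lexicographer with respect to all the relevant reviewers.)

No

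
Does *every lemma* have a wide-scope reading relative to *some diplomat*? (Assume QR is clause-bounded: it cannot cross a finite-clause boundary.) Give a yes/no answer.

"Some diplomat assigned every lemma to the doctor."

Yes

*every lemma* is the matrix object and *some diplomat* the matrix subject; the two are clausemates.
Clause-internal QR can adjoin the lower DP above the subject, yielding the inverse reading.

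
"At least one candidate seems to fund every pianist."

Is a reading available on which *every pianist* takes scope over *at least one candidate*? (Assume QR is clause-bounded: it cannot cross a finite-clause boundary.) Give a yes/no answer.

Infinitival complements of raising predicates do not block QR; *every pianist* and *at least one candidate* are effectively clausemates.
QR within a single clause is free, so the lower quantifier may take scope over the higher one.
The sentence is scopally ambiguous between *at least one candidate* > *every pianist* and *every pianist* > *at least one candidate*.

Yes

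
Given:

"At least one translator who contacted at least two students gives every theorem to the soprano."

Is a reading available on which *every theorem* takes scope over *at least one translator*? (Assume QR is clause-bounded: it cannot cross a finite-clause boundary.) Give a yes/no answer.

Although the sentence contains a relative clause (*who contacted at least two students*), *every theorem* is outside it, in the matrix VP.
Ordinary QR to a clause-peripheral position gives the wide-scope LF for the lower DP.
The sentence is scopally ambiguous between *at least one translator* > *every theorem* and *every theorem* > *at least one translator*.

Yes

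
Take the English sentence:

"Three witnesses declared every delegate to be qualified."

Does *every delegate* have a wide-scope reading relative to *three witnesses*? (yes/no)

Yes

ECM infinitives lack a CP barrier, so *every delegate* can QR over the matrix subject *three witnesses*.
With no island boundary between them, the object can take inverse scope over the subject via ordinary QR within the clause.
Both orderings are possible: *three witnesses* > *every delegate* and *every delegate* > *three witnesses*.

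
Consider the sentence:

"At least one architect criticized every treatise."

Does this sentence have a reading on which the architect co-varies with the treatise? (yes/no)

Yes

That reading corresponds to *every treatise* > *at least one architect*.
Both DPs are arguments of the same predicate; there is no clause or island boundary between them.
Ordinary QR to a clause-peripheral position gives the wide-scope LF for the lower DP.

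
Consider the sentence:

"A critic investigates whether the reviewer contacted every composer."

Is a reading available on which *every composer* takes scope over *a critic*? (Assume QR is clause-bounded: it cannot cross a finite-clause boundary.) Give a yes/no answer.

*every composer* is embedded in the embedded question *whether the reviewer contacted every composer*.
Embedded questions are wh-islands: a quantifier inside an indirect question cannot QR into the matrix clause.
So *every composer* cannot raise high enough to outscope *a critic*; only the surface ordering *a critic* > *every composer* is available.
(Only the surface reading survives: one fixed critic with respect to all the relevant composers.)

No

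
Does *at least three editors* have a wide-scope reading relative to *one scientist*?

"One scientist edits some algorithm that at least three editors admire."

No

The target quantifier *at least three editors* is part of the relative clause *that at least three editors admire* modifying *some algorithm*.
Relative clauses are scope islands: a quantifier cannot QR out of a relative clause to take scope in the matrix clause.
*at least three editors* is confined to the island and cannot take scope over *one scientist*.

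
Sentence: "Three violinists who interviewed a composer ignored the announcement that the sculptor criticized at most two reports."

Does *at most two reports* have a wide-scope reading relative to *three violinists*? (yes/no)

The DP *at most two reports* is contained in the complex NP *the announcement that the sculptor criticized at most two reports*.
Since the clause is the complement of a nominal head, the CNPC blocks scope extraction.
So the wide-scope reading for *at most two reports* is blocked.

No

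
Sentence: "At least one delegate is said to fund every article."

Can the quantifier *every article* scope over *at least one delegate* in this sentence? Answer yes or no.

The matrix predicate is a raising verb, whose infinitival complement is not a scope island — *every article* can QR into the matrix clause.
Nothing blocks QR of the lower DP to a position above the higher one, so inverse scope is available.

Yes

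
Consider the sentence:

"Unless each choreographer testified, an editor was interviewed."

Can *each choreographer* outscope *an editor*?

No

*each choreographer* is embedded in the adjunct clause *unless each choreographer testified*.
Adjunct clauses are scope islands: a quantifier inside an adjunct cannot raise into the matrix clause.
The ordering *each choreographer* > *an editor* is therefore underivable.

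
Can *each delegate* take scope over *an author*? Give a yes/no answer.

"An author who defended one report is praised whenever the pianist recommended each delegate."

No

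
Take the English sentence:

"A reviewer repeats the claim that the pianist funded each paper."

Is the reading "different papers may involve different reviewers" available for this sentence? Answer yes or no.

No

The paraphrase describes the scope ordering *each paper* > *a reviewer*.
The DP *each paper* is contained in the complex NP *the claim that the pianist funded each paper*.
Noun-complement clauses are scope islands (the Complex NP Constraint): a quantifier inside one cannot scope into the matrix.
*each paper* is confined to the island and cannot take scope over *a reviewer*.
(Only the surface reading survives: one fixed reviewer with respect to all the relevant papers.)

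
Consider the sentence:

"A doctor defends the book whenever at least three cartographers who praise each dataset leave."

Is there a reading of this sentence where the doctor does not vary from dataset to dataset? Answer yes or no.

Yes

This is the *a doctor* > *each dataset* reading.
That is the surface-scope ordering, which is always one of the available readings — island constraints only ever restrict inverse scope.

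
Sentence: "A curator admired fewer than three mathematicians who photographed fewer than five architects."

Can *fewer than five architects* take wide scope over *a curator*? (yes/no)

No

*fewer than five architects* occurs within the relative clause *who photographed fewer than five architects* modifying *fewer than three mathematicians*.
The relative clause forms an island for QR, so the quantifier is confined to the head noun's restrictor.
So *fewer than five architects* cannot raise to a position above *a curator*.
(Only the surface reading survives: one fixed curator with respect to all the relevant architects.)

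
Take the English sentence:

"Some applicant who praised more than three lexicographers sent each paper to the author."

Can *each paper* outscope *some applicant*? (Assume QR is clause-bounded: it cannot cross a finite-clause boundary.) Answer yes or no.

Yes

The RC *who praised more than three lexicographers* is an island, but *each paper* is not inside it — it is the matrix object, a clausemate of *some applicant*.
Clause-internal QR can adjoin the lower DP above the subject, yielding the inverse reading.
Both orderings are possible: *some applicant* > *each paper* and *each paper* > *some applicant*.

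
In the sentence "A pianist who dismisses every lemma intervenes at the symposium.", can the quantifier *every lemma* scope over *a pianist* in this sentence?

*every lemma* is embedded in the relative clause *who dismisses every lemma*.
QR out of a relative clause is ruled out by the relative-clause island constraint.
*every lemma* > *a pianist* would require crossing that boundary, which is illicit.
(Only the surface reading survives: one fixed pianist with respect to all the relevant lemmas.)

No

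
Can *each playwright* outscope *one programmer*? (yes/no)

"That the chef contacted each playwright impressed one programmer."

No

The DP *each playwright* is contained in the sentential subject *that the chef contacted each playwright*.
Sentential subjects are islands: a quantifier inside the subject clause cannot raise over the matrix predicate.
*each playwright* > *one programmer* would require crossing that boundary, which is illicit.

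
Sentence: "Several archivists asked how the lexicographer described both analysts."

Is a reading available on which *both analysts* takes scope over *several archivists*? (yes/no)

Structurally, *both analysts* is inside the embedded question *how the lexicographer described both analysts*.
The wh-island constraint blocks QR out of an embedded interrogative.
So the wide-scope reading for *both analysts* is blocked.

No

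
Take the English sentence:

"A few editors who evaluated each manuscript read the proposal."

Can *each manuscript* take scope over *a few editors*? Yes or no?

No

*each manuscript* occurs within the relative clause *who evaluated each manuscript*.
Quantifiers inside a relative clause are trapped there; the RC boundary blocks QR.
*each manuscript* > *a few editors* would require crossing that boundary, which is illicit.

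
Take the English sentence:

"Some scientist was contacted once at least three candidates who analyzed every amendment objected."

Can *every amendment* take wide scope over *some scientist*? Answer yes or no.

Structurally, *every amendment* is inside the relative clause *who analyzed every amendment*, which is itself inside the adjunct *once at least three candidates who analyzed every amendment objected*.
Nested islands: the RC island is itself inside an adjunct island, so wide scope is doubly excluded.
So *every amendment* cannot raise high enough to outscope *some scientist*; only the surface ordering *some scientist* > *every amendment* is available.
(Only the surface reading survives: one fixed scientist with respect to all the relevant amendments.)

No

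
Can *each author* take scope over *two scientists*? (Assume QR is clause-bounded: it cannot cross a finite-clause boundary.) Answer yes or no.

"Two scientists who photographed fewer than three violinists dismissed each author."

Yes

*each author* sits in the matrix clause, not in the relative clause on *two scientists*.
Clause-internal QR can adjoin the lower DP above the subject, yielding the inverse reading.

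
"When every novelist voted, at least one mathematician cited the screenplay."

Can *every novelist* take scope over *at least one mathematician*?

No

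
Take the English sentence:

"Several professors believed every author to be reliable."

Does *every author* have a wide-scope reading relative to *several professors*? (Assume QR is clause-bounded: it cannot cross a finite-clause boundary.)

Yes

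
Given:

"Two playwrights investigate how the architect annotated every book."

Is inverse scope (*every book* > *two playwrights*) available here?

Structurally, *every book* is inside the embedded question *how the architect annotated every book*.
The wh-island constraint blocks QR out of an embedded interrogative.
Hence only narrow scope for *every book* (under *two playwrights*) survives.

No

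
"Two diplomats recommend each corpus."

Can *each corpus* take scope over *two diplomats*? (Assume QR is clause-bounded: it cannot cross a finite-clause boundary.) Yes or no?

Yes

*two diplomats* and *each corpus* are co-arguments of the matrix verb, with nothing but a clause-internal boundary between them.
Clause-internal QR can adjoin the lower DP above the subject, yielding the inverse reading.
Both orderings are possible: *two diplomats* > *each corpus* and *each corpus* > *two diplomats*.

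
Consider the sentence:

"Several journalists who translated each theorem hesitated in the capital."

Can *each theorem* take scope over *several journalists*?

Structurally, *each theorem* is inside the relative clause *who translated each theorem*.
QR out of a relative clause is ruled out by the relative-clause island constraint.
Hence only narrow scope for *each theorem* (under *several journalists*) survives.

No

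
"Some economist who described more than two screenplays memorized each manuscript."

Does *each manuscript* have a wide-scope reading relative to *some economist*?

The RC *who described more than two screenplays* is an island, but *each manuscript* is not inside it — it is the matrix object, a clausemate of *some economist*.
Nothing blocks QR of the lower DP to a position above the higher one, so inverse scope is available.

Yes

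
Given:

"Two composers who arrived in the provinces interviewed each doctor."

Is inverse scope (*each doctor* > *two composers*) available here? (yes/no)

Yes

The RC *who arrived in the provinces* is an island, but *each doctor* is not inside it — it is the matrix object, a clausemate of *two composers*.
QR within a single clause is free, so the lower quantifier may take scope over the higher one.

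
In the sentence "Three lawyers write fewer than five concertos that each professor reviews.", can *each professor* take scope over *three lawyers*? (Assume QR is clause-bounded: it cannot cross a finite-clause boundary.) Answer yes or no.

The target quantifier *each professor* is part of the relative clause *that each professor reviews* modifying *fewer than five concertos*.
A relative clause is a scope island — quantifier raising cannot cross its boundary.
Hence only narrow scope for *each professor* (under *three lawyers*) survives.

No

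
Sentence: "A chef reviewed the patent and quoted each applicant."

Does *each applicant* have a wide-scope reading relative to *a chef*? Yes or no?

No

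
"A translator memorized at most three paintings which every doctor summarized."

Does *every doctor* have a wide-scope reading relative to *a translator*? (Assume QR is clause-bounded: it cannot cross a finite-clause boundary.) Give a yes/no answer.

No

*every doctor* sits inside the relative clause *which every doctor summarized* modifying *at most three paintings*.
Quantifiers inside a relative clause are trapped there; the RC boundary blocks QR.
*every doctor* is confined to the island and cannot take scope over *a translator*.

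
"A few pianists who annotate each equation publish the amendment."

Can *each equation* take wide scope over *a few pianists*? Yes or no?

No

*each equation* sits inside the relative clause *who annotate each equation*.
Relative clauses block scope extraction: QR cannot target a position outside the modified NP.
Hence only narrow scope for *each equation* (under *a few pianists*) survives.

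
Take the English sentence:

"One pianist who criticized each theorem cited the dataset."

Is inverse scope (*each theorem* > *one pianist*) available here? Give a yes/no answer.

*each theorem* sits inside the relative clause *who criticized each theorem*.
QR out of a relative clause is ruled out by the relative-clause island constraint.
There is no licit LF on which *each theorem* c-commands *one pianist*.

No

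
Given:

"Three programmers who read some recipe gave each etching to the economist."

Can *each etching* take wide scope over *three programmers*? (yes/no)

*each etching* sits in the matrix clause, not in the relative clause on *three programmers*.
With no island boundary between them, the object can take inverse scope over the subject via ordinary QR within the clause.

Yes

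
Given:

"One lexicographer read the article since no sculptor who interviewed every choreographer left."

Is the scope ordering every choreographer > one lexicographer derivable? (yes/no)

No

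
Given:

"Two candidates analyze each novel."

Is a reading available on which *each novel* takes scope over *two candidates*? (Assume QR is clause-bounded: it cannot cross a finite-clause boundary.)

Yes

*each novel* and *two candidates* are in the same minimal clause.
No island intervenes, so both surface and inverse scope are derivable.
The sentence is scopally ambiguous between *two candidates* > *each novel* and *each novel* > *two candidates*.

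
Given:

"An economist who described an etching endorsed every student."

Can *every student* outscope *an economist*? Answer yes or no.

Yes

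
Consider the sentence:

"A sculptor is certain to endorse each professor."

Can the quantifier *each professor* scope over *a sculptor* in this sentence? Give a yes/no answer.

Yes

Raising constructions are monoclausal for scope purposes; *each professor* is not separated from *a sculptor* by any island.
Ordinary QR to a clause-peripheral position gives the wide-scope LF for the lower DP.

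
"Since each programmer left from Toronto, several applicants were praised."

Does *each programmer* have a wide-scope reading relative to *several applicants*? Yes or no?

No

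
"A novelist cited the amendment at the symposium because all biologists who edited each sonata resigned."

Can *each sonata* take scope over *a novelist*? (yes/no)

Structurally, *each sonata* is inside the relative clause *who edited each sonata*, which is itself inside the adjunct *because all biologists who edited each sonata resigned*.
Both the relative clause and the enclosing adjunct are scope islands; QR cannot cross either.
*each sonata* > *a novelist* would require crossing that boundary, which is illicit.
(Only the surface reading survives: one fixed novelist with respect to all the relevant sonatas.)

No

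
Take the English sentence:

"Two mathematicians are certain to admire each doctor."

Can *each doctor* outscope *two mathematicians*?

Yes

Infinitival complements of raising predicates do not block QR; *each doctor* and *two mathematicians* are effectively clausemates.
Nothing blocks QR of the lower DP to a position above the higher one, so inverse scope is available.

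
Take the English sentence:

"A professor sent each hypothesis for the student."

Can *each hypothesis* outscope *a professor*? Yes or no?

Yes

*each hypothesis* and *a professor* are in the same minimal clause.
QR within a single clause is free, so the lower quantifier may take scope over the higher one.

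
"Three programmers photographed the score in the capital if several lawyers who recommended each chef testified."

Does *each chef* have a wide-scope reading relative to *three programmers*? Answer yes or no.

The DP *each chef* is contained in the relative clause *who recommended each chef*, which is itself inside the adjunct *if several lawyers who recommended each chef testified*.
The quantifier would have to escape first the RC and then the adjunct — two independent island violations.
*each chef* > *three programmers* would require crossing that boundary, which is illicit.

No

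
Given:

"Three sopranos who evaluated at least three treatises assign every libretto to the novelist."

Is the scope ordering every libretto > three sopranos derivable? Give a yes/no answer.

Yes

Although the sentence contains a relative clause (*who evaluated at least three treatises*), *every libretto* is outside it, in the matrix VP.
Ordinary QR to a clause-peripheral position gives the wide-scope LF for the lower DP.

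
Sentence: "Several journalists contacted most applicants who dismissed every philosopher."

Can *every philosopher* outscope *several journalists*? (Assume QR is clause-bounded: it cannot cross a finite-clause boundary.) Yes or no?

No

The target quantifier *every philosopher* is part of the relative clause *who dismissed every philosopher* modifying *most applicants*.
Relative clauses block scope extraction: QR cannot target a position outside the modified NP.
There is no licit LF on which *every philosopher* c-commands *several journalists*.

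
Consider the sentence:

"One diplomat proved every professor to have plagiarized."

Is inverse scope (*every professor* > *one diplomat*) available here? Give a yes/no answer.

Yes

This is an ECM construction: *every professor* is the infinitival subject, Case-marked by the matrix verb, and the infinitive is transparent for QR.
QR within a single clause is free, so the lower quantifier may take scope over the higher one.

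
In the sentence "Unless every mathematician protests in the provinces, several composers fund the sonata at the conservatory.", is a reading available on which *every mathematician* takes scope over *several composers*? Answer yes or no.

Structurally, *every mathematician* is inside the adjunct clause *unless every mathematician protests in the provinces*.
The adjunct-island constraint bars QR out of an adverbial clause.
So the wide-scope reading for *every mathematician* is blocked.

No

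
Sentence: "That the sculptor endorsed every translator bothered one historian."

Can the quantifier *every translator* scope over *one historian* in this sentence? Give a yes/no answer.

No

The DP *every translator* is contained in the sentential subject *that the sculptor endorsed every translator*.
The Sentential Subject Constraint rules out raising the quantifier out of the that-clause subject.
So *every translator* cannot raise to a position above *one historian*.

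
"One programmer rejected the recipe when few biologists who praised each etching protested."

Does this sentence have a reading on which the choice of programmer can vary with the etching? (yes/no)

That reading corresponds to *each etching* > *one programmer*.
The target quantifier *each etching* is part of the relative clause *who praised each etching*, which is itself inside the adjunct *when few biologists who praised each etching protested*.
Both the relative clause and the enclosing adjunct are scope islands; QR cannot cross either.
*each etching* > *one programmer* would require crossing that boundary, which is illicit.
(Only the surface reading survives: one fixed programmer with respect to all the relevant etchings.)

No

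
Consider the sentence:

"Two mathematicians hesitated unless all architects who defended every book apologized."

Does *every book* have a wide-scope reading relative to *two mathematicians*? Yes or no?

The target quantifier *every book* is part of the relative clause *who defended every book*, which is itself inside the adjunct *unless all architects who defended every book apologized*.
Even if one barrier were somehow void, the other would still block QR.
The inverse ordering *every book* > *two mathematicians* is therefore underivable.

No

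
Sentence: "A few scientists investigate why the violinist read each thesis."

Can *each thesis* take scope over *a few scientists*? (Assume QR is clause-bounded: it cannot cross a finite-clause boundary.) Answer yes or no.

*each thesis* sits inside the embedded question *why the violinist read each thesis*.
An indirect question is a wh-island; the filled [Spec,CP] blocks QR across the CP edge.
There is no licit LF on which *each thesis* c-commands *a few scientists*.

No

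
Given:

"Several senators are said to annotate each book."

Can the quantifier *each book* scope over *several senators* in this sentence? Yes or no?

Yes

Infinitival complements of raising predicates do not block QR; *each book* and *several senators* are effectively clausemates.
Nothing blocks QR of the lower DP to a position above the higher one, so inverse scope is available.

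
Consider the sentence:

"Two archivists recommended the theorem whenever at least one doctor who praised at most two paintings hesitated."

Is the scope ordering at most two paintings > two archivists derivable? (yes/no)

No

The target quantifier *at most two paintings* is part of the relative clause *who praised at most two paintings*, which is itself inside the adjunct *whenever at least one doctor who praised at most two paintings hesitated*.
Both the relative clause and the enclosing adjunct are scope islands; QR cannot cross either.
Hence only narrow scope for *at most two paintings* (under *two archivists*) survives.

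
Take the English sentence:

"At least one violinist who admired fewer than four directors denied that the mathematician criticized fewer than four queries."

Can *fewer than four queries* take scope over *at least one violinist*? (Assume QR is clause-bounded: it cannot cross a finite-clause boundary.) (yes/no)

No

The DP *fewer than four queries* is contained in the finite complement clause *that the mathematician criticized fewer than four queries*.
Given the clause-boundedness assumption, QR cannot cross the finite CP into the matrix.
Hence only narrow scope for *fewer than four queries* (under *at least one violinist*) survives.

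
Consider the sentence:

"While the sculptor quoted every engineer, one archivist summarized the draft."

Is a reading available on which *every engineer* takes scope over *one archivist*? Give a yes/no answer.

No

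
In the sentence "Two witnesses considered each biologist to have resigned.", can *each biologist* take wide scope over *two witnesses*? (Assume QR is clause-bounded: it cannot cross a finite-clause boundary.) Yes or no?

This is an ECM construction: *each biologist* is the infinitival subject, Case-marked by the matrix verb, and the infinitive is transparent for QR.
Clause-internal QR can adjoin the lower DP above the subject, yielding the inverse reading.
Both orderings are possible: *two witnesses* > *each biologist* and *each biologist* > *two witnesses*.

Yes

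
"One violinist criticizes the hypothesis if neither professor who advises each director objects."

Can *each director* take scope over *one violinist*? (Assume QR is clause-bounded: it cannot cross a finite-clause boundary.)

No

*each director* occurs within the relative clause *who advises each director*, which is itself inside the adjunct *if neither professor who advises each director objects*.
Nested islands: the RC island is itself inside an adjunct island, so wide scope is doubly excluded.
So *each director* cannot raise high enough to outscope *one violinist*; only the surface ordering *one violinist* > *each director* is available.
(Only the surface reading survives: one fixed violinist with respect to all the relevant directors.)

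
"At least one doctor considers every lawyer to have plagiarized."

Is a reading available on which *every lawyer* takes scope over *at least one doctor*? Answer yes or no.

Yes

The ECM infinitive is scope-transparent — *every lawyer* is free to raise above *at least one doctor*.
Clause-internal QR can adjoin the lower DP above the subject, yielding the inverse reading.
Both orderings are possible: *at least one doctor* > *every lawyer* and *every lawyer* > *at least one doctor*.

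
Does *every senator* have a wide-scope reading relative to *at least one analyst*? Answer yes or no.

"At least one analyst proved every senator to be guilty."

*every senator* is an ECM subject; ECM complements are not islands, and the embedded quantifier may take matrix scope.
No island intervenes, so both surface and inverse scope are derivable.
The sentence is scopally ambiguous between *at least one analyst* > *every senator* and *every senator* > *at least one analyst*.

Yes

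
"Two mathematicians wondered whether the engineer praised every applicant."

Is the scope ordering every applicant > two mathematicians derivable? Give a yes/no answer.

No

*every applicant* sits inside the embedded question *whether the engineer praised every applicant*.
Embedded questions are wh-islands: a quantifier inside an indirect question cannot QR into the matrix clause.
The inverse ordering *every applicant* > *two mathematicians* is therefore underivable.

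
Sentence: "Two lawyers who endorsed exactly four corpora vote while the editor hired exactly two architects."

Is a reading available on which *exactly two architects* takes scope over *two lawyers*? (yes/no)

Structurally, *exactly two architects* is inside the adjunct clause *while the editor hired exactly two architects*.
Adverbial clauses are not L-marked, so they are barriers for QR — the quantifier cannot escape the adjunct.
So *exactly two architects* cannot raise high enough to outscope *two lawyers*; only the surface ordering *two lawyers* > *exactly two architects* is available.

No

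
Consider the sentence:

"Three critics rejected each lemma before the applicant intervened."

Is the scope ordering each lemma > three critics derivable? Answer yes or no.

Yes

The adjunct clause does not contain *each lemma*, which is the matrix object.
Since no island is crossed, the inverse ordering is licensed alongside surface scope.
Both orderings are possible: *three critics* > *each lemma* and *each lemma* > *three critics*.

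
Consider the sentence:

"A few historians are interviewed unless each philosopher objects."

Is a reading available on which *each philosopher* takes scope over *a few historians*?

No

*each philosopher* sits inside the adjunct clause *unless each philosopher objects*.
Scope out of an adjunct clause is unavailable: QR respects the adjunct-island constraint.
So *each philosopher* cannot raise high enough to outscope *a few historians*; only the surface ordering *a few historians* > *each philosopher* is available.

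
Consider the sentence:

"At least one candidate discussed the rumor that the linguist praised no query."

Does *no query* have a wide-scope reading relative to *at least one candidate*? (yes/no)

No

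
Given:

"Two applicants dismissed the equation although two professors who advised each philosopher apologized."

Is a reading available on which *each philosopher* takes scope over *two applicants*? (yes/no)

*each philosopher* occurs within the relative clause *who advised each philosopher*, which is itself inside the adjunct *although two professors who advised each philosopher apologized*.
The quantifier would have to escape first the RC and then the adjunct — two independent island violations.
*each philosopher* > *two applicants* would require crossing that boundary, which is illicit.

No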